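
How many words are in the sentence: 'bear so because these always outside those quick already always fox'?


Counting words by splitting on spaces:
  Word 1: 'bear'
  Word 2: 'so'
  Word 3: 'because'
  Word 4: 'these'
  Word 5: 'always'
  Word 6: 'outside'
  Word 7: 'those'
  Word 8: 'quick'
  Word 9: 'already'
  Word 10: 'always'
  Word 11: 'fox'
Total words: 11

11


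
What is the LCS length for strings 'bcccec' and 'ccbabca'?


DP table for LCS of 'bcccec' and 'ccbabca':
       c  c  b  a  b  c  a
    0  0  0  0  0  0  0  0
  b 0  0  0  1  1  1  1  1
  c 0  1  1  1  1  1  2  2
  c 0  1  2  2  2  2  2  2
  c 0  1  2  2  2  2  3  3
  e 0  1  2  2  2  2  3  3
  c 0  1  2  2  2  2  3  3
LCS: 'ccc'
LCS length = 3

3


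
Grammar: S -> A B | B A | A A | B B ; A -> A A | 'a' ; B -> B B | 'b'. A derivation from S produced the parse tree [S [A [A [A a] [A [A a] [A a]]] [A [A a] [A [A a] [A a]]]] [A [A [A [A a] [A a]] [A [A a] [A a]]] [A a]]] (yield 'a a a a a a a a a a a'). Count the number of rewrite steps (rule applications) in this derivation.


Every bracketed nonterminal node [X ...] in the tree is produced by exactly one rule application.
Reading the tree off as a leftmost derivation:
  Step 1: S  =>  A A   (applied S -> A A)
  Step 2: A A  =>  A A A   (applied A -> A A)
  Step 3: A A A  =>  A A A A   (applied A -> A A)
  Step 4: A A A A  =>  a A A A   (applied A -> a)
  Step 5: a A A A  =>  a A A A A   (applied A -> A A)
  Step 6: a A A A A  =>  a a A A A   (applied A -> a)
  Step 7: a a A A A  =>  a a a A A   (applied A -> a)
  Step 8: a a a A A  =>  a a a A A A   (applied A -> A A)
  Step 9: a a a A A A  =>  a a a a A A   (applied A -> a)
  Step 10: a a a a A A  =>  a a a a A A A   (applied A -> A A)
  Step 11: a a a a A A A  =>  a a a a a A A   (applied A -> a)
  Step 12: a a a a a A A  =>  a a a a a a A   (applied A -> a)
  Step 13: a a a a a a A  =>  a a a a a a A A   (applied A -> A A)
  Step 14: a a a a a a A A  =>  a a a a a a A A A   (applied A -> A A)
  Step 15: a a a a a a A A A  =>  a a a a a a A A A A   (applied A -> A A)
  Step 16: a a a a a a A A A A  =>  a a a a a a a A A A   (applied A -> a)
  Step 17: a a a a a a a A A A  =>  a a a a a a a a A A   (applied A -> a)
  Step 18: a a a a a a a a A A  =>  a a a a a a a a A A A   (applied A -> A A)
  Step 19: a a a a a a a a A A A  =>  a a a a a a a a a A A   (applied A -> a)
  Step 20: a a a a a a a a a A A  =>  a a a a a a a a a a A   (applied A -> a)
  Step 21: a a a a a a a a a a A  =>  a a a a a a a a a a a   (applied A -> a)
Final yield: a a a a a a a a a a a
Total rewrite steps: 21

21


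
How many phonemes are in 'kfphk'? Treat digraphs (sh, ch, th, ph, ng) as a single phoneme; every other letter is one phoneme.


Parsing 'kfphk' greedily, digraphs first:
  'k' -> consonant phoneme (phonemes so far: 1)
  'f' -> consonant phoneme (phonemes so far: 2)
  'ph' -> digraph (1 consonant phoneme) (phonemes so far: 3)
  'k' -> consonant phoneme (phonemes so far: 4)
Total phonemes: 4

4


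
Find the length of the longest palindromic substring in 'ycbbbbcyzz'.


Scanning 'ycbbbbcyzz' for palindromic substrings.
Substring at positions 0-7: 'ycbbbbcy'.
Check: reverse('ycbbbbcy') = 'ycbbbbcy' -> palindrome confirmed.
Neighbouring characters ('-' / 'z') break symmetry, so it cannot extend further.
No longer palindromic substring exists; longest length = 8

8


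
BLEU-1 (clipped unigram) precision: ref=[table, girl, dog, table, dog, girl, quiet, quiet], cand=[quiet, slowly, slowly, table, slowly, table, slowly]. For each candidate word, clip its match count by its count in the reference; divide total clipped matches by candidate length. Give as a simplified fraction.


Reference word counts: {'dog': 2, 'girl': 2, 'quiet': 2, 'table': 2}
Checking each candidate word (with clipping):
  'quiet' -> in reference (ref count 2, used 1/2) -> match (matches: 1)
  'slowly' -> not in reference -> no match (matches: 1)
  'slowly' -> not in reference -> no match (matches: 1)
  'table' -> in reference (ref count 2, used 1/2) -> match (matches: 2)
  'slowly' -> not in reference -> no match (matches: 2)
  'table' -> in reference (ref count 2, used 2/2) -> match (matches: 3)
  'slowly' -> not in reference -> no match (matches: 3)
Clipped matches: 3, Candidate length: 7
Precision = 3/7

3/7


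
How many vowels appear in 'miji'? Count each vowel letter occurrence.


Scanning each character of 'miji':
  Position 1: 'm' -> consonant (running count: 0)
  Position 2: 'i' -> vowel (running count: 1)
  Position 3: 'j' -> consonant (running count: 1)
  Position 4: 'i' -> vowel (running count: 2)
Total vowels: 2

2


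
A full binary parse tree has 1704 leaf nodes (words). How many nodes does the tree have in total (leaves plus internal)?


Leaf nodes (terminals): 1704
Internal nodes = n - 1 = 1704 - 1 = 1703
Total = leaves + internal = 1704 + 1703 = 3407

3407


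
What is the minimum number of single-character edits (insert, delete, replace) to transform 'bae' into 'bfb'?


Building DP table for s1='bae' (len 3) and s2='bfb' (len 3):
       b  f  b
    0  1  2  3
  b 1  0  1  2
  a 2  1  1  2
  e 3  2  2  2
Edit distance = dp[3][3] = 2

2


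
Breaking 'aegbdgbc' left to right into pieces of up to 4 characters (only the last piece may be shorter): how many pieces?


'aegbdgbc' has 8 characters.
Chunking with max size 4:
  Chunk 1: 'aegb' (positions 0-3)
  Chunk 2: 'dgbc' (positions 4-7)
Total chunks: ceil(8 / 4) = 2

2


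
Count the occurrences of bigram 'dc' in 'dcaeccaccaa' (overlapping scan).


Scanning 'dcaeccaccaa' for bigram 'dc':
  Position 0: 'dc' -> MATCH
  Position 1: 'ca' -> no
  Position 2: 'ae' -> no
  Position 3: 'ec' -> no
  Position 4: 'cc' -> no
  Position 5: 'ca' -> no
  Position 6: 'ac' -> no
  Position 7: 'cc' -> no
  Position 8: 'ca' -> no
  Position 9: 'aa' -> no
Total matches: 1

1


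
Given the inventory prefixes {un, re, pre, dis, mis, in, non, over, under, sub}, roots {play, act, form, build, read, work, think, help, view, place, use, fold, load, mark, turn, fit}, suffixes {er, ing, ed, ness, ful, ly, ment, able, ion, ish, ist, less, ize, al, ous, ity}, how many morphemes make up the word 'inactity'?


Segmenting 'inactity' against the inventory:
  'in' -> prefix (morpheme 1)
  'act' -> root (morpheme 2)
  'ity' -> suffix (morpheme 3)
Total morphemes: 3

3


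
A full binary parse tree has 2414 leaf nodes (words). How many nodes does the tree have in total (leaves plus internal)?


Leaf nodes (terminals): 2414
Internal nodes = n - 1 = 2414 - 1 = 2413
Total = leaves + internal = 2414 + 2413 = 4827

4827


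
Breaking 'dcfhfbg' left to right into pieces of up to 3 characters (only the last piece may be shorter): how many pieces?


'dcfhfbg' has 7 characters.
Chunking with max size 3:
  Chunk 1: 'dcf' (positions 0-2)
  Chunk 2: 'hfb' (positions 3-5)
  Chunk 3: 'g' (positions 6-6)
Total chunks: ceil(7 / 3) = 3

3


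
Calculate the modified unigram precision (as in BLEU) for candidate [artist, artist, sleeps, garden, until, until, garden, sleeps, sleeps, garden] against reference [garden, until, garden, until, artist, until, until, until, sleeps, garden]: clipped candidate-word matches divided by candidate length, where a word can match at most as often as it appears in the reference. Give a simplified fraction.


Reference word counts: {'artist': 1, 'garden': 3, 'sleeps': 1, 'until': 5}
Checking each candidate word (with clipping):
  'artist' -> in reference (ref count 1, used 1/1) -> match (matches: 1)
  'artist' -> ref count 1 already used up (1/1) -> clipped, no match (matches: 1)
  'sleeps' -> in reference (ref count 1, used 1/1) -> match (matches: 2)
  'garden' -> in reference (ref count 3, used 1/3) -> match (matches: 3)
  'until' -> in reference (ref count 5, used 1/5) -> match (matches: 4)
  'until' -> in reference (ref count 5, used 2/5) -> match (matches: 5)
  'garden' -> in reference (ref count 3, used 2/3) -> match (matches: 6)
  'sleeps' -> ref count 1 already used up (1/1) -> clipped, no match (matches: 6)
  'sleeps' -> ref count 1 already used up (1/1) -> clipped, no match (matches: 6)
  'garden' -> in reference (ref count 3, used 3/3) -> match (matches: 7)
Clipped matches: 7, Candidate length: 10
Precision = 7/10

7/10


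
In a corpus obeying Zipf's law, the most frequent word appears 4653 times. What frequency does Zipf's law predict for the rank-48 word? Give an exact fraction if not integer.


Zipf's law: freq(rank) = f1 / rank
f1 = 4653, rank = 48
freq = 4653 / 48
GCD(4653, 48) = 3
Simplified: 1551/16

1551/16


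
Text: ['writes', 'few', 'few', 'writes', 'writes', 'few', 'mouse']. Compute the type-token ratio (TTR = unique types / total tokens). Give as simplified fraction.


Tokens: 7
Unique types: ('few', 'mouse', 'writes') = 3
TTR = 3/7
Already in lowest terms.

3/7


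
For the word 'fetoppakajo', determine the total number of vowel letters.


Scanning each character of 'fetoppakajo':
  Position 1: 'f' -> consonant (running count: 0)
  Position 2: 'e' -> vowel (running count: 1)
  Position 3: 't' -> consonant (running count: 1)
  Position 4: 'o' -> vowel (running count: 2)
  Position 5: 'p' -> consonant (running count: 2)
  Position 6: 'p' -> consonant (running count: 2)
  Position 7: 'a' -> vowel (running count: 3)
  Position 8: 'k' -> consonant (running count: 3)
  Position 9: 'a' -> vowel (running count: 4)
  Position 10: 'j' -> consonant (running count: 4)
  Position 11: 'o' -> vowel (running count: 5)
Total vowels: 5

5


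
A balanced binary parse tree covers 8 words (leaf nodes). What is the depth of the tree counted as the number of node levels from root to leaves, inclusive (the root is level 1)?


In a balanced binary tree with n leaves the deepest leaf is ceil(log2(n)) edges below the root,
so counting node levels inclusive of root and leaves gives ceil(log2(n)) + 1 levels.
log2(8) = 3.0000
ceil(3.0000) = 3
levels = 3 + 1 = 4

4


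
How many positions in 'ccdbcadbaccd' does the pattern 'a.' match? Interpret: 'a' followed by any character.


Pattern: a. means 'a' followed by any character.
Scanning 'ccdbcadbaccd' position-by-position:
  Pos 0: window 'cc' -> no
  Pos 1: window 'cd' -> no
  Pos 2: window 'db' -> no
  Pos 3: window 'bc' -> no
  Pos 4: window 'ca' -> no
  Pos 5: window 'ad' -> MATCH
  Pos 6: window 'db' -> no
  Pos 7: window 'ba' -> no
  Pos 8: window 'ac' -> MATCH
  Pos 9: window 'cc' -> no
  Pos 10: window 'cd' -> no
  Pos 11: window 'd' -> no
Total matches: 2

2


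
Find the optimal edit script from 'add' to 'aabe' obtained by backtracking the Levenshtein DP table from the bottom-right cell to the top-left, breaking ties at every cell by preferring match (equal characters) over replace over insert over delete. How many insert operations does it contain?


Edit distance = 3. Backtracking from cell (3, 4) with preference match > replace > insert > delete,
then listing the resulting alignment 'add' -> 'aabe' left to right:
  Step 1: insert 'a' [insertion #1]
  Step 2: keep 'a'
  Step 3: replace d->b
  Step 4: replace d->e
Total insertions: 1

1


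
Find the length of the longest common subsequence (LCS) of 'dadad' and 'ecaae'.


DP table for LCS of 'dadad' and 'ecaae':
       e  c  a  a  e
    0  0  0  0  0  0
  d 0  0  0  0  0  0
  a 0  0  0  1  1  1
  d 0  0  0  1  1  1
  a 0  0  0  1  2  2
  d 0  0  0  1  2  2
LCS: 'aa'
LCS length = 2

2


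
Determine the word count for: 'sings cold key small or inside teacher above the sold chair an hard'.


Counting words by splitting on spaces:
  Word 1: 'sings'
  Word 2: 'cold'
  Word 3: 'key'
  Word 4: 'small'
  Word 5: 'or'
  Word 6: 'inside'
  Word 7: 'teacher'
  Word 8: 'above'
  Word 9: 'the'
  Word 10: 'sold'
  Word 11: 'chair'
  Word 12: 'an'
  Word 13: 'hard'
Total words: 13

13


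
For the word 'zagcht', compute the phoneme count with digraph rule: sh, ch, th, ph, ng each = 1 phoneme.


Parsing 'zagcht' greedily, digraphs first:
  'z' -> consonant phoneme (phonemes so far: 1)
  'a' -> vowel phoneme (phonemes so far: 2)
  'g' -> consonant phoneme (phonemes so far: 3)
  'ch' -> digraph (1 consonant phoneme) (phonemes so far: 4)
  't' -> consonant phoneme (phonemes so far: 5)
Total phonemes: 5

5


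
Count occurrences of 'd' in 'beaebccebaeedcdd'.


Scanning 'beaebccebaeedcdd' for 'd':
  Position 12: 'd' -> MATCH (count: 1)
  Position 14: 'd' -> MATCH (count: 2)
  Position 15: 'd' -> MATCH (count: 3)
Total occurrences of 'd': 3

3


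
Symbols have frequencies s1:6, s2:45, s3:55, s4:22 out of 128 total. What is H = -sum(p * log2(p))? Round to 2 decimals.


Computing entropy H = -sum(p_i * log2(p_i)):
  s1: p = 6/128 = 0.0469, -p*log2(p) = 0.2070
  s2: p = 45/128 = 0.3516, -p*log2(p) = 0.5302
  s3: p = 55/128 = 0.4297, -p*log2(p) = 0.5236
  s4: p = 22/128 = 0.1719, -p*log2(p) = 0.4367
H = sum of terms = 1.6975
Rounded to 2 decimals: 1.70

1.70


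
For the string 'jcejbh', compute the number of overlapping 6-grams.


String 'jcejbh' has length L = 6.
Number of overlapping n-grams = L - n + 1
Substituting: 6 - 6 + 1 = 1

1


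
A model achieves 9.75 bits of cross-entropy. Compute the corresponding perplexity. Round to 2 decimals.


Perplexity formula: PP = 2^H
H = 9.75
PP = 2^9.75
Decompose: 2^9.75 = 2^9 * 2^0.75
2^9 = 512, 2^0.75 ~ 1.6817928
PP ~ 512 * 1.6817928 = 861.0779136
Rounded to 2 decimals: 861.08

861.08


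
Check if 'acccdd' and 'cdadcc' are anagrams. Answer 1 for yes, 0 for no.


Sort characters of 'acccdd': 'acccdd'
Sort characters of 'cdadcc': 'acccdd'
Sorted forms match -> they ARE anagrams
Result: 1

1


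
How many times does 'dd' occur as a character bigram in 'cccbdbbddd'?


Scanning 'cccbdbbddd' for bigram 'dd':
  Position 0: 'cc' -> no
  Position 1: 'cc' -> no
  Position 2: 'cb' -> no
  Position 3: 'bd' -> no
  Position 4: 'db' -> no
  Position 5: 'bb' -> no
  Position 6: 'bd' -> no
  Position 7: 'dd' -> MATCH
  Position 8: 'dd' -> MATCH
Total matches: 2

2


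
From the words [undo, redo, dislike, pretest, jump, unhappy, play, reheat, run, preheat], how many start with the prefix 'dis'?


Checking each word for prefix 'dis':
  'undo' -> no (count: 0)
  'redo' -> no (count: 0)
  'dislike' -> YES, starts with 'dis' (count: 1)
  'pretest' -> no (count: 1)
  'jump' -> no (count: 1)
  'unhappy' -> no (count: 1)
  'play' -> no (count: 1)
  'reheat' -> no (count: 1)
  'run' -> no (count: 1)
  'preheat' -> no (count: 1)
Total with prefix 'dis': 1

1


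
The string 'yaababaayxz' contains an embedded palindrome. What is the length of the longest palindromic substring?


Scanning 'yaababaayxz' for palindromic substrings.
Substring at positions 0-8: 'yaababaay'.
Check: reverse('yaababaay') = 'yaababaay' -> palindrome confirmed.
Neighbouring characters ('-' / 'x') break symmetry, so it cannot extend further.
No longer palindromic substring exists; longest length = 9

9


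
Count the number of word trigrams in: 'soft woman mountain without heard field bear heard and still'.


Word trigrams from [10] words:
  Trigram 1: (soft woman mountain)
  Trigram 2: (woman mountain without)
  Trigram 3: (mountain without heard)
  Trigram 4: (without heard field)
  Trigram 5: (heard field bear)
  Trigram 6: (field bear heard)
  Trigram 7: (bear heard and)
  Trigram 8: (heard and still)
Total word trigrams: 10 - 2 = 8

8


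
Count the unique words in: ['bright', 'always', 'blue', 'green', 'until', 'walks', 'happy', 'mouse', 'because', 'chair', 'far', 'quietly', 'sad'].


Listing all tokens and tracking unique types:
  Token 1: 'bright' -> NEW (unique so far: 1)
  Token 2: 'always' -> NEW (unique so far: 2)
  Token 3: 'blue' -> NEW (unique so far: 3)
  Token 4: 'green' -> NEW (unique so far: 4)
  Token 5: 'until' -> NEW (unique so far: 5)
  Token 6: 'walks' -> NEW (unique so far: 6)
  Token 7: 'happy' -> NEW (unique so far: 7)
  Token 8: 'mouse' -> NEW (unique so far: 8)
  Token 9: 'because' -> NEW (unique so far: 9)
  Token 10: 'chair' -> NEW (unique so far: 10)
  Token 11: 'far' -> NEW (unique so far: 11)
  Token 12: 'quietly' -> NEW (unique so far: 12)
  Token 13: 'sad' -> NEW (unique so far: 13)
Unique types: ('always', 'because', 'blue', 'bright', 'chair', 'far', 'green', 'happy', 'mouse', 'quietly', 'sad', 'until', 'walks')
Vocabulary size: 13

13


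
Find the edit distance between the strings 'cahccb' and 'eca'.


Building DP table for s1='cahccb' (len 6) and s2='eca' (len 3):
       e  c  a
    0  1  2  3
  c 1  1  1  2
  a 2  2  2  1
  h 3  3  3  2
  c 4  4  3  3
  c 5  5  4  4
  b 6  6  5  5
Edit distance = dp[6][3] = 5

5


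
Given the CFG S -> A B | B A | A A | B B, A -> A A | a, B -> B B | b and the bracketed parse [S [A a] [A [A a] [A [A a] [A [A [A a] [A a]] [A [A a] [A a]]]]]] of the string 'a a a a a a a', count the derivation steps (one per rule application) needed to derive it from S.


Every bracketed nonterminal node [X ...] in the tree is produced by exactly one rule application.
Reading the tree off as a leftmost derivation:
  Step 1: S  =>  A A   (applied S -> A A)
  Step 2: A A  =>  a A   (applied A -> a)
  Step 3: a A  =>  a A A   (applied A -> A A)
  Step 4: a A A  =>  a a A   (applied A -> a)
  Step 5: a a A  =>  a a A A   (applied A -> A A)
  Step 6: a a A A  =>  a a a A   (applied A -> a)
  Step 7: a a a A  =>  a a a A A   (applied A -> A A)
  Step 8: a a a A A  =>  a a a A A A   (applied A -> A A)
  Step 9: a a a A A A  =>  a a a a A A   (applied A -> a)
  Step 10: a a a a A A  =>  a a a a a A   (applied A -> a)
  Step 11: a a a a a A  =>  a a a a a A A   (applied A -> A A)
  Step 12: a a a a a A A  =>  a a a a a a A   (applied A -> a)
  Step 13: a a a a a a A  =>  a a a a a a a   (applied A -> a)
Final yield: a a a a a a a
Total rewrite steps: 13

13


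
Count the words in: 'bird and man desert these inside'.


Counting words by splitting on spaces:
  Word 1: 'bird'
  Word 2: 'and'
  Word 3: 'man'
  Word 4: 'desert'
  Word 5: 'these'
  Word 6: 'inside'
Total words: 6

6


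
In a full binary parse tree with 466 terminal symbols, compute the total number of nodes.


Leaf nodes (terminals): 466
Internal nodes = n - 1 = 466 - 1 = 465
Total = leaves + internal = 466 + 465 = 931

931


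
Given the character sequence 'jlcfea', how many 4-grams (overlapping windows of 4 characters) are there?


String 'jlcfea' has length L = 6.
Number of overlapping n-grams = L - n + 1
Substituting: 6 - 4 + 1 = 3

3


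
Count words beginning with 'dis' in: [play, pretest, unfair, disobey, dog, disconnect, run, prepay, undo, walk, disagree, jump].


Checking each word for prefix 'dis':
  'play' -> no (count: 0)
  'pretest' -> no (count: 0)
  'unfair' -> no (count: 0)
  'disobey' -> YES, starts with 'dis' (count: 1)
  'dog' -> no (count: 1)
  'disconnect' -> YES, starts with 'dis' (count: 2)
  'run' -> no (count: 2)
  'prepay' -> no (count: 2)
  'undo' -> no (count: 2)
  'walk' -> no (count: 2)
  'disagree' -> YES, starts with 'dis' (count: 3)
  'jump' -> no (count: 3)
Total with prefix 'dis': 3

3


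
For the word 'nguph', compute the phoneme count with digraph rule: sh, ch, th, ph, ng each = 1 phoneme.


Parsing 'nguph' greedily, digraphs first:
  'ng' -> digraph (1 consonant phoneme) (phonemes so far: 1)
  'u' -> vowel phoneme (phonemes so far: 2)
  'ph' -> digraph (1 consonant phoneme) (phonemes so far: 3)
Total phonemes: 3

3


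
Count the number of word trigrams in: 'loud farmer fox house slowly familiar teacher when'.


Word trigrams from [8] words:
  Trigram 1: (loud farmer fox)
  Trigram 2: (farmer fox house)
  Trigram 3: (fox house slowly)
  Trigram 4: (house slowly familiar)
  Trigram 5: (slowly familiar teacher)
  Trigram 6: (familiar teacher when)
Total word trigrams: 8 - 2 = 6

6


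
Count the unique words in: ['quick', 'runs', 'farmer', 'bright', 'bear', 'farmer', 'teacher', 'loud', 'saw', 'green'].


Listing all tokens and tracking unique types:
  Token 1: 'quick' -> NEW (unique so far: 1)
  Token 2: 'runs' -> NEW (unique so far: 2)
  Token 3: 'farmer' -> NEW (unique so far: 3)
  Token 4: 'bright' -> NEW (unique so far: 4)
  Token 5: 'bear' -> NEW (unique so far: 5)
  Token 6: 'farmer' -> duplicate (unique so far: 5)
  Token 7: 'teacher' -> NEW (unique so far: 6)
  Token 8: 'loud' -> NEW (unique so far: 7)
  Token 9: 'saw' -> NEW (unique so far: 8)
  Token 10: 'green' -> NEW (unique so far: 9)
Unique types: ('bear', 'bright', 'farmer', 'green', 'loud', 'quick', 'runs', 'saw', 'teacher')
Vocabulary size: 9

9


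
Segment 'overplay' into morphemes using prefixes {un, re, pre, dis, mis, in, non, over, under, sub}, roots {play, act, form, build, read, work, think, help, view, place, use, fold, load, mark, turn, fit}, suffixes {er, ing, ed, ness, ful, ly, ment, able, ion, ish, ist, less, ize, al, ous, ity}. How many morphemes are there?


Segmenting 'overplay' against the inventory:
  'over' -> prefix (morpheme 1)
  'play' -> root (morpheme 2)
Total morphemes: 2

2


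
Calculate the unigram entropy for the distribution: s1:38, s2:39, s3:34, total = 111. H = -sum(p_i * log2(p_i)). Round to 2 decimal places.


Computing entropy H = -sum(p_i * log2(p_i)):
  s1: p = 38/111 = 0.3423, -p*log2(p) = 0.5294
  s2: p = 39/111 = 0.3514, -p*log2(p) = 0.5302
  s3: p = 34/111 = 0.3063, -p*log2(p) = 0.5229
H = sum of terms = 1.5825
Rounded to 2 decimals: 1.58

1.58


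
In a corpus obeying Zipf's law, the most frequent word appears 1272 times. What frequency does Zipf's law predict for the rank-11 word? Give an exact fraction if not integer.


Zipf's law: freq(rank) = f1 / rank
f1 = 1272, rank = 11
freq = 1272 / 11
GCD(1272, 11) = 1
Simplified: 1272/11

1272/11


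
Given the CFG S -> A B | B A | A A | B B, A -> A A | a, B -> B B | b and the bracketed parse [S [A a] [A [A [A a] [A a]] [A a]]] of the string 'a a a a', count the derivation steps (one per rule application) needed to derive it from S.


Every bracketed nonterminal node [X ...] in the tree is produced by exactly one rule application.
Reading the tree off as a leftmost derivation:
  Step 1: S  =>  A A   (applied S -> A A)
  Step 2: A A  =>  a A   (applied A -> a)
  Step 3: a A  =>  a A A   (applied A -> A A)
  Step 4: a A A  =>  a A A A   (applied A -> A A)
  Step 5: a A A A  =>  a a A A   (applied A -> a)
  Step 6: a a A A  =>  a a a A   (applied A -> a)
  Step 7: a a a A  =>  a a a a   (applied A -> a)
Final yield: a a a a
Total rewrite steps: 7

7


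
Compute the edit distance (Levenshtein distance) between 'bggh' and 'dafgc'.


Building DP table for s1='bggh' (len 4) and s2='dafgc' (len 5):
       d  a  f  g  c
    0  1  2  3  4  5
  b 1  1  2  3  4  5
  g 2  2  2  3  3  4
  g 3  3  3  3  3  4
  h 4  4  4  4  4  4
Edit distance = dp[4][5] = 4

4


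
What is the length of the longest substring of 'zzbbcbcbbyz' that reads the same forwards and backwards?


Scanning 'zzbbcbcbbyz' for palindromic substrings.
Substring at positions 2-8: 'bbcbcbb'.
Check: reverse('bbcbcbb') = 'bbcbcbb' -> palindrome confirmed.
Neighbouring characters ('z' / 'y') break symmetry, so it cannot extend further.
No longer palindromic substring exists; longest length = 7

7


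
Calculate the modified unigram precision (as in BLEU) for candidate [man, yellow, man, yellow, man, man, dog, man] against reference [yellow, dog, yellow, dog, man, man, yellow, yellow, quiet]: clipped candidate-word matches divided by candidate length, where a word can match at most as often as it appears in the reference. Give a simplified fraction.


Reference word counts: {'dog': 2, 'man': 2, 'quiet': 1, 'yellow': 4}
Checking each candidate word (with clipping):
  'man' -> in reference (ref count 2, used 1/2) -> match (matches: 1)
  'yellow' -> in reference (ref count 4, used 1/4) -> match (matches: 2)
  'man' -> in reference (ref count 2, used 2/2) -> match (matches: 3)
  'yellow' -> in reference (ref count 4, used 2/4) -> match (matches: 4)
  'man' -> ref count 2 already used up (2/2) -> clipped, no match (matches: 4)
  'man' -> ref count 2 already used up (2/2) -> clipped, no match (matches: 4)
  'dog' -> in reference (ref count 2, used 1/2) -> match (matches: 5)
  'man' -> ref count 2 already used up (2/2) -> clipped, no match (matches: 5)
Clipped matches: 5, Candidate length: 8
Precision = 5/8

5/8


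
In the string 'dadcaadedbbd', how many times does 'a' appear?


Scanning 'dadcaadedbbd' for 'a':
  Position 1: 'a' -> MATCH (count: 1)
  Position 4: 'a' -> MATCH (count: 2)
  Position 5: 'a' -> MATCH (count: 3)
Total occurrences of 'a': 3

3


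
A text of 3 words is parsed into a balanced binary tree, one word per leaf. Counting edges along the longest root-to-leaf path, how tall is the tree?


In a balanced binary tree with n leaves the deepest leaf is ceil(log2(n)) edges below the root.
log2(3) = 1.5850
ceil(1.5850) = 2
height (edges) = 2

2


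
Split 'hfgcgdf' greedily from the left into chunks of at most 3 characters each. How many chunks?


'hfgcgdf' has 7 characters.
Chunking with max size 3:
  Chunk 1: 'hfg' (positions 0-2)
  Chunk 2: 'cgd' (positions 3-5)
  Chunk 3: 'f' (positions 6-6)
Total chunks: ceil(7 / 3) = 3

3


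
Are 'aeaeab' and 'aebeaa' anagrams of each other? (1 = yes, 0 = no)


Sort characters of 'aeaeab': 'aaabee'
Sort characters of 'aebeaa': 'aaabee'
Sorted forms match -> they ARE anagrams
Result: 1

1


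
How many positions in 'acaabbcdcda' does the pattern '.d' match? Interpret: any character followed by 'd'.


Pattern: .d means any character followed by 'd'.
Scanning 'acaabbcdcda' position-by-position:
  Pos 0: window 'ac' -> no
  Pos 1: window 'ca' -> no
  Pos 2: window 'aa' -> no
  Pos 3: window 'ab' -> no
  Pos 4: window 'bb' -> no
  Pos 5: window 'bc' -> no
  Pos 6: window 'cd' -> MATCH
  Pos 7: window 'dc' -> no
  Pos 8: window 'cd' -> MATCH
  Pos 9: window 'da' -> no
  Pos 10: window 'a' -> no
Total matches: 2

2


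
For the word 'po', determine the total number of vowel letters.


Scanning each character of 'po':
  Position 1: 'p' -> consonant (running count: 0)
  Position 2: 'o' -> vowel (running count: 1)
Total vowels: 1

1


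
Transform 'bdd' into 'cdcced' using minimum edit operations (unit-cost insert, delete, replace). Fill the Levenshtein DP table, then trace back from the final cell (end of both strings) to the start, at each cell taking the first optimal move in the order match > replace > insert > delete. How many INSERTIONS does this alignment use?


Edit distance = 4. Backtracking from cell (3, 6) with preference match > replace > insert > delete,
then listing the resulting alignment 'bdd' -> 'cdcced' left to right:
  Step 1: replace b->c
  Step 2: keep 'd'
  Step 3: insert 'c' [insertion #1]
  Step 4: insert 'c' [insertion #2]
  Step 5: insert 'e' [insertion #3]
  Step 6: keep 'd'
Total insertions: 3

3


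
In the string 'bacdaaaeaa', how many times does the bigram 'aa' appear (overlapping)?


Scanning 'bacdaaaeaa' for bigram 'aa':
  Position 0: 'ba' -> no
  Position 1: 'ac' -> no
  Position 2: 'cd' -> no
  Position 3: 'da' -> no
  Position 4: 'aa' -> MATCH
  Position 5: 'aa' -> MATCH
  Position 6: 'ae' -> no
  Position 7: 'ea' -> no
  Position 8: 'aa' -> MATCH
Total matches: 3

3


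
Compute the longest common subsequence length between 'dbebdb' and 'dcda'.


DP table for LCS of 'dbebdb' and 'dcda':
       d  c  d  a
    0  0  0  0  0
  d 0  1  1  1  1
  b 0  1  1  1  1
  e 0  1  1  1  1
  b 0  1  1  1  1
  d 0  1  1  2  2
  b 0  1  1  2  2
LCS: 'dd'
LCS length = 2

2


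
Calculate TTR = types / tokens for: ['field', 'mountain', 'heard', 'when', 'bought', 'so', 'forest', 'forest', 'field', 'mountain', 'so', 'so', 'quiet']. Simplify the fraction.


Tokens: 13
Unique types: ('bought', 'field', 'forest', 'heard', 'mountain', 'quiet', 'so', 'when') = 8
TTR = 8/13
Already in lowest terms.

8/13


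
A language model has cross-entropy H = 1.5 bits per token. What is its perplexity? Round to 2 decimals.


Perplexity formula: PP = 2^H
H = 1.5
PP = 2^1.5
Decompose: 2^1.5 = 2^1 * 2^0.5 = 2^1 * sqrt(2)
2^1 = 2, sqrt(2) ~ 1.4142136
PP ~ 2 * 1.4142136 = 2.8284272
Rounded to 2 decimals: 2.83

2.83


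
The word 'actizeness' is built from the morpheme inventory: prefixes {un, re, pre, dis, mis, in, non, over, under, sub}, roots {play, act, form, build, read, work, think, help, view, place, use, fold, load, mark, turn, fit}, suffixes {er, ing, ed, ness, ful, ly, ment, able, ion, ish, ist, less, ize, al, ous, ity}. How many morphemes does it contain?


Segmenting 'actizeness' against the inventory:
  'act' -> root (morpheme 1)
  'ize' -> suffix (morpheme 2)
  'ness' -> suffix (morpheme 3)
Total morphemes: 3

3


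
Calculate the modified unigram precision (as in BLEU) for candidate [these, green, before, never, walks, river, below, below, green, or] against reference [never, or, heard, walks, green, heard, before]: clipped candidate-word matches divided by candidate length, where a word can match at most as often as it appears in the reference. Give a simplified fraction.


Reference word counts: {'before': 1, 'green': 1, 'heard': 2, 'never': 1, 'or': 1, 'walks': 1}
Checking each candidate word (with clipping):
  'these' -> not in reference -> no match (matches: 0)
  'green' -> in reference (ref count 1, used 1/1) -> match (matches: 1)
  'before' -> in reference (ref count 1, used 1/1) -> match (matches: 2)
  'never' -> in reference (ref count 1, used 1/1) -> match (matches: 3)
  'walks' -> in reference (ref count 1, used 1/1) -> match (matches: 4)
  'river' -> not in reference -> no match (matches: 4)
  'below' -> not in reference -> no match (matches: 4)
  'below' -> not in reference -> no match (matches: 4)
  'green' -> ref count 1 already used up (1/1) -> clipped, no match (matches: 4)
  'or' -> in reference (ref count 1, used 1/1) -> match (matches: 5)
Clipped matches: 5, Candidate length: 10
Precision = 5/10 = 1/2

1/2


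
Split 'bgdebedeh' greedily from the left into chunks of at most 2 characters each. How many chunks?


'bgdebedeh' has 9 characters.
Chunking with max size 2:
  Chunk 1: 'bg' (positions 0-1)
  Chunk 2: 'de' (positions 2-3)
  Chunk 3: 'be' (positions 4-5)
  Chunk 4: 'de' (positions 6-7)
  Chunk 5: 'h' (positions 8-8)
Total chunks: ceil(9 / 2) = 5

5


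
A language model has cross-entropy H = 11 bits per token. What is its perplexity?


Perplexity formula: PP = 2^H
H = 11
PP = 2^11
PP = 2^11 = 2048

2048


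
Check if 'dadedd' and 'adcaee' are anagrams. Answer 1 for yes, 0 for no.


Sort characters of 'dadedd': 'adddde'
Sort characters of 'adcaee': 'aacdee'
Sorted forms differ -> they are NOT anagrams
Result: 0

0


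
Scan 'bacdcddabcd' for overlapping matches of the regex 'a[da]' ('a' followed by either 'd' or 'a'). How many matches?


Pattern: a[da] means 'a' followed by either 'd' or 'a'.
Scanning 'bacdcddabcd' position-by-position:
  Pos 0: window 'ba' -> no
  Pos 1: window 'ac' -> no
  Pos 2: window 'cd' -> no
  Pos 3: window 'dc' -> no
  Pos 4: window 'cd' -> no
  Pos 5: window 'dd' -> no
  Pos 6: window 'da' -> no
  Pos 7: window 'ab' -> no
  Pos 8: window 'bc' -> no
  Pos 9: window 'cd' -> no
  Pos 10: window 'd' -> no
Total matches: 0

0


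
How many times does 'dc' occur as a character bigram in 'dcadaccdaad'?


Scanning 'dcadaccdaad' for bigram 'dc':
  Position 0: 'dc' -> MATCH
  Position 1: 'ca' -> no
  Position 2: 'ad' -> no
  Position 3: 'da' -> no
  Position 4: 'ac' -> no
  Position 5: 'cc' -> no
  Position 6: 'cd' -> no
  Position 7: 'da' -> no
  Position 8: 'aa' -> no
  Position 9: 'ad' -> no
Total matches: 1

1


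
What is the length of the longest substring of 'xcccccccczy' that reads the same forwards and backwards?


Scanning 'xcccccccczy' for palindromic substrings.
Substring at positions 1-8: 'cccccccc'.
Check: reverse('cccccccc') = 'cccccccc' -> palindrome confirmed.
Neighbouring characters ('x' / 'z') break symmetry, so it cannot extend further.
No longer palindromic substring exists; longest length = 8

8


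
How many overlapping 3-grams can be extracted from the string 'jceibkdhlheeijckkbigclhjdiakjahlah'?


String 'jceibkdhlheeijckkbigclhjdiakjahlah' has length L = 34.
Number of overlapping n-grams = L - n + 1
Substituting: 34 - 3 + 1 = 32

32


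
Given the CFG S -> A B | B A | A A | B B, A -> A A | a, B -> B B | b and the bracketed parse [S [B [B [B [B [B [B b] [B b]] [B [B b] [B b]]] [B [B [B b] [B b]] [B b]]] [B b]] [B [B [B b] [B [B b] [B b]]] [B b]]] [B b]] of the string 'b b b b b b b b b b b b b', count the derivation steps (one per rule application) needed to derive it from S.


Every bracketed nonterminal node [X ...] in the tree is produced by exactly one rule application.
Reading the tree off as a leftmost derivation:
  Step 1: S  =>  B B   (applied S -> B B)
  Step 2: B B  =>  B B B   (applied B -> B B)
  Step 3: B B B  =>  B B B B   (applied B -> B B)
  Step 4: B B B B  =>  B B B B B   (applied B -> B B)
  Step 5: B B B B B  =>  B B B B B B   (applied B -> B B)
  Step 6: B B B B B B  =>  B B B B B B B   (applied B -> B B)
  Step 7: B B B B B B B  =>  b B B B B B B   (applied B -> b)
  Step 8: b B B B B B B  =>  b b B B B B B   (applied B -> b)
  Step 9: b b B B B B B  =>  b b B B B B B B   (applied B -> B B)
  Step 10: b b B B B B B B  =>  b b b B B B B B   (applied B -> b)
  Step 11: b b b B B B B B  =>  b b b b B B B B   (applied B -> b)
  Step 12: b b b b B B B B  =>  b b b b B B B B B   (applied B -> B B)
  Step 13: b b b b B B B B B  =>  b b b b B B B B B B   (applied B -> B B)
  Step 14: b b b b B B B B B B  =>  b b b b b B B B B B   (applied B -> b)
  Step 15: b b b b b B B B B B  =>  b b b b b b B B B B   (applied B -> b)
  Step 16: b b b b b b B B B B  =>  b b b b b b b B B B   (applied B -> b)
  Step 17: b b b b b b b B B B  =>  b b b b b b b b B B   (applied B -> b)
  Step 18: b b b b b b b b B B  =>  b b b b b b b b B B B   (applied B -> B B)
  Step 19: b b b b b b b b B B B  =>  b b b b b b b b B B B B   (applied B -> B B)
  Step 20: b b b b b b b b B B B B  =>  b b b b b b b b b B B B   (applied B -> b)
  Step 21: b b b b b b b b b B B B  =>  b b b b b b b b b B B B B   (applied B -> B B)
  Step 22: b b b b b b b b b B B B B  =>  b b b b b b b b b b B B B   (applied B -> b)
  Step 23: b b b b b b b b b b B B B  =>  b b b b b b b b b b b B B   (applied B -> b)
  Step 24: b b b b b b b b b b b B B  =>  b b b b b b b b b b b b B   (applied B -> b)
  Step 25: b b b b b b b b b b b b B  =>  b b b b b b b b b b b b b   (applied B -> b)
Final yield: b b b b b b b b b b b b b
Total rewrite steps: 25

25


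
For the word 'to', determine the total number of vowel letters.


Scanning each character of 'to':
  Position 1: 't' -> consonant (running count: 0)
  Position 2: 'o' -> vowel (running count: 1)
Total vowels: 1

1


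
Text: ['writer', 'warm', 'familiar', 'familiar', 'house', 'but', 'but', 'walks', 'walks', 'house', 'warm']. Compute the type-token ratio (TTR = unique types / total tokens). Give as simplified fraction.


Tokens: 11
Unique types: ('but', 'familiar', 'house', 'walks', 'warm', 'writer') = 6
TTR = 6/11
Already in lowest terms.

6/11


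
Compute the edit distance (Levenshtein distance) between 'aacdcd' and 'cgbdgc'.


Building DP table for s1='aacdcd' (len 6) and s2='cgbdgc' (len 6):
       c  g  b  d  g  c
    0  1  2  3  4  5  6
  a 1  1  2  3  4  5  6
  a 2  2  2  3  4  5  6
  c 3  2  3  3  4  5  5
  d 4  3  3  4  3  4  5
  c 5  4  4  4  4  4  4
  d 6  5  5  5  4  5  5
Edit distance = dp[6][6] = 5

5


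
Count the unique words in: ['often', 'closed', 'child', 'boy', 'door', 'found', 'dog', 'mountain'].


Listing all tokens and tracking unique types:
  Token 1: 'often' -> NEW (unique so far: 1)
  Token 2: 'closed' -> NEW (unique so far: 2)
  Token 3: 'child' -> NEW (unique so far: 3)
  Token 4: 'boy' -> NEW (unique so far: 4)
  Token 5: 'door' -> NEW (unique so far: 5)
  Token 6: 'found' -> NEW (unique so far: 6)
  Token 7: 'dog' -> NEW (unique so far: 7)
  Token 8: 'mountain' -> NEW (unique so far: 8)
Unique types: ('boy', 'child', 'closed', 'dog', 'door', 'found', 'mountain', 'often')
Vocabulary size: 8

8


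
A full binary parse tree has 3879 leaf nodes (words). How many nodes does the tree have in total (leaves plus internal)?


Leaf nodes (terminals): 3879
Internal nodes = n - 1 = 3879 - 1 = 3878
Total = leaves + internal = 3879 + 3878 = 7757

7757


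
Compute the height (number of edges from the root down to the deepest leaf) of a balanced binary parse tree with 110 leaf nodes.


In a balanced binary tree with n leaves the deepest leaf is ceil(log2(n)) edges below the root.
log2(110) = 6.7814
ceil(6.7814) = 7
height (edges) = 7

7


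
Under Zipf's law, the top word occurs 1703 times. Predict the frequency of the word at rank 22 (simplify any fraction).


Zipf's law: freq(rank) = f1 / rank
f1 = 1703, rank = 22
freq = 1703 / 22
GCD(1703, 22) = 1
Simplified: 1703/22

1703/22


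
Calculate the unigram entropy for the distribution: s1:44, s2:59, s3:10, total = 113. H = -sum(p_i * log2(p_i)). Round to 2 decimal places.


Computing entropy H = -sum(p_i * log2(p_i)):
  s1: p = 44/113 = 0.3894, -p*log2(p) = 0.5298
  s2: p = 59/113 = 0.5221, -p*log2(p) = 0.4895
  s3: p = 10/113 = 0.0885, -p*log2(p) = 0.3096
H = sum of terms = 1.3289
Rounded to 2 decimals: 1.33

1.33


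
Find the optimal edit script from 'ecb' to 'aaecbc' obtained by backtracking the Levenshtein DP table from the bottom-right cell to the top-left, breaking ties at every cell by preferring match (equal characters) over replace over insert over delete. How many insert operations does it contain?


Edit distance = 3. Backtracking from cell (3, 6) with preference match > replace > insert > delete,
then listing the resulting alignment 'ecb' -> 'aaecbc' left to right:
  Step 1: insert 'a' [insertion #1]
  Step 2: insert 'a' [insertion #2]
  Step 3: keep 'e'
  Step 4: keep 'c'
  Step 5: keep 'b'
  Step 6: insert 'c' [insertion #3]
Total insertions: 3

3


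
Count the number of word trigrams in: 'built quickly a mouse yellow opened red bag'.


Word trigrams from [8] words:
  Trigram 1: (built quickly a)
  Trigram 2: (quickly a mouse)
  Trigram 3: (a mouse yellow)
  Trigram 4: (mouse yellow opened)
  Trigram 5: (yellow opened red)
  Trigram 6: (opened red bag)
Total word trigrams: 8 - 2 = 6

6


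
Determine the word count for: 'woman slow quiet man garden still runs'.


Counting words by splitting on spaces:
  Word 1: 'woman'
  Word 2: 'slow'
  Word 3: 'quiet'
  Word 4: 'man'
  Word 5: 'garden'
  Word 6: 'still'
  Word 7: 'runs'
Total words: 7

7


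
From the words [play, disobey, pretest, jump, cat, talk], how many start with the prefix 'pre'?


Checking each word for prefix 'pre':
  'play' -> no (count: 0)
  'disobey' -> no (count: 0)
  'pretest' -> YES, starts with 'pre' (count: 1)
  'jump' -> no (count: 1)
  'cat' -> no (count: 1)
  'talk' -> no (count: 1)
Total with prefix 'pre': 1

1


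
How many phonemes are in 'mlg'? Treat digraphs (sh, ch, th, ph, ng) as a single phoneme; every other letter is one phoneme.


Parsing 'mlg' greedily, digraphs first:
  'm' -> consonant phoneme (phonemes so far: 1)
  'l' -> consonant phoneme (phonemes so far: 2)
  'g' -> consonant phoneme (phonemes so far: 3)
Total phonemes: 3

3


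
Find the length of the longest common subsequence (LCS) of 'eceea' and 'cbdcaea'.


DP table for LCS of 'eceea' and 'cbdcaea':
       c  b  d  c  a  e  a
    0  0  0  0  0  0  0  0
  e 0  0  0  0  0  0  1  1
  c 0  1  1  1  1  1  1  1
  e 0  1  1  1  1  1  2  2
  e 0  1  1  1  1  1  2  2
  a 0  1  1  1  1  2  2  3
LCS: 'cea'
LCS length = 3

3


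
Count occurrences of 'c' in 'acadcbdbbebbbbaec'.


Scanning 'acadcbdbbebbbbaec' for 'c':
  Position 1: 'c' -> MATCH (count: 1)
  Position 4: 'c' -> MATCH (count: 2)
  Position 16: 'c' -> MATCH (count: 3)
Total occurrences of 'c': 3

3


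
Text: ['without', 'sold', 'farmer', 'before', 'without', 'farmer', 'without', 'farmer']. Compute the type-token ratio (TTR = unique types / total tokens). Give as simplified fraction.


Tokens: 8
Unique types: ('before', 'farmer', 'sold', 'without') = 4
TTR = 4/8
Simplify: divide both by 4 -> 1/2
TTR = 1/2

1/2
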